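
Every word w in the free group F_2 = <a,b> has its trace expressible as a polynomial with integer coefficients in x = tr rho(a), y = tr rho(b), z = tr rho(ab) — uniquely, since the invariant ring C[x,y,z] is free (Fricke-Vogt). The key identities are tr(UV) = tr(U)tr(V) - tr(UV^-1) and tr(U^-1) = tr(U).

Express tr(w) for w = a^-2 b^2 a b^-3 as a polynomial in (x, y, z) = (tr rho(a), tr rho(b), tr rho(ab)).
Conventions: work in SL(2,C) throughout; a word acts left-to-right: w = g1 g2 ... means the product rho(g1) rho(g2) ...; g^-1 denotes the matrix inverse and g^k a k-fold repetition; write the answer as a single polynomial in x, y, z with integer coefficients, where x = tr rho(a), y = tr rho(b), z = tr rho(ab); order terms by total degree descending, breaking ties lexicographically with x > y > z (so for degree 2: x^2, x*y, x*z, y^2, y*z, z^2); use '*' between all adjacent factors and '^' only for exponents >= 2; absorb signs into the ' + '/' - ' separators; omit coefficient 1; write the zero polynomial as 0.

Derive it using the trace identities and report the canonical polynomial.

-x^2*y^4*z + x^3*y^3 + x*y^5 + x*y^3*z^2 + x^2*y^2*z - x^3*y - 5*x*y^3 - x*y*z^2 + 4*x*y + z

tr(b^2) = tr(b) tr(b) - tr(1) = y^2 - 2
tr(b^2 a) = tr(b) tr(a b) - tr(a) = y*z - x
tr(a^-1 b^2) = tr(b^2) tr(a) - tr(b^2 a) = x*y^2 - y*z - x
tr(b^2 a b) = tr(b) tr(a b^2) - tr(a b) = y^2*z - x*y - z
tr(a b a b) = tr(a b) tr(a b) - tr(1)   [split at repeated a] = z^2 - 2
tr(a b a) = tr(a) tr(b a) - tr(b) = x*z - y
tr(b^2 a b a) = tr(b) tr(a b a b) - tr(a b a) = y*z^2 - x*z - y
tr(b^2 a b a^-1) = tr(b^2 a b) tr(a) - tr(b^2 a b a) = x*y^2*z - x^2*y - y*z^2 + y
tr(a^-2 b^2 a b) = tr(b^2 a b a^-1) tr(a) - tr(b^2 a b) = x^2*y^2*z - x^3*y - x*y*z^2 - y^2*z + 2*x*y + z
tr(a^-2 b^2 a b^-1) = tr(a^-2 b^2 a) tr(b) - tr(a^-2 b^2 a b) = -x^2*y^2*z + x^3*y + x*y^3 + x*y*z^2 - 3*x*y - z
tr(a^-2 b^2 a b^-2) = tr(a^-2 b^2 a b^-1) tr(b) - tr(a^-2 b^2 a) = -x^2*y^3*z + x^3*y^2 + x*y^4 + x*y^2*z^2 - 4*x*y^2 + x
tr(a^-2 b^2 a b^-3) = tr(a^-2 b^2 a b^-2) tr(b) - tr(a^-2 b^2 a b^-1) = -x^2*y^4*z + x^3*y^3 + x*y^5 + x*y^3*z^2 + x^2*y^2*z - x^3*y - 5*x*y^3 - x*y*z^2 + 4*x*y + z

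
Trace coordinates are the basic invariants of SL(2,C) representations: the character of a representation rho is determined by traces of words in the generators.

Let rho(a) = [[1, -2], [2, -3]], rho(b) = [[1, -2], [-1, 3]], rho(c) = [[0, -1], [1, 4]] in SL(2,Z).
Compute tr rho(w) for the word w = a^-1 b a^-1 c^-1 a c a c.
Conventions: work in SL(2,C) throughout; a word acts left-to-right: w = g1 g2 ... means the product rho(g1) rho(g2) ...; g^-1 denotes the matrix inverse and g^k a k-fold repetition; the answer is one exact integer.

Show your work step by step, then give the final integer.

-5749

rho(a^-1) = [[-3, 2], [-2, 1]]
... * rho(b) = [[1, -2], [-1, 3]]  ->  [[-5, 12], [-3, 7]]
... * rho(a^-1) = [[-3, 2], [-2, 1]]  ->  [[-9, 2], [-5, 1]]
... * rho(c^-1) = [[4, 1], [-1, 0]]  ->  [[-38, -9], [-21, -5]]
... * rho(a) = [[1, -2], [2, -3]]  ->  [[-56, 103], [-31, 57]]
... * rho(c) = [[0, -1], [1, 4]]  ->  [[103, 468], [57, 259]]
... * rho(a) = [[1, -2], [2, -3]]  ->  [[1039, -1610], [575, -891]]
... * rho(c) = [[0, -1], [1, 4]]  ->  [[-1610, -7479], [-891, -4139]]
tr = -1610 + -4139 = -5749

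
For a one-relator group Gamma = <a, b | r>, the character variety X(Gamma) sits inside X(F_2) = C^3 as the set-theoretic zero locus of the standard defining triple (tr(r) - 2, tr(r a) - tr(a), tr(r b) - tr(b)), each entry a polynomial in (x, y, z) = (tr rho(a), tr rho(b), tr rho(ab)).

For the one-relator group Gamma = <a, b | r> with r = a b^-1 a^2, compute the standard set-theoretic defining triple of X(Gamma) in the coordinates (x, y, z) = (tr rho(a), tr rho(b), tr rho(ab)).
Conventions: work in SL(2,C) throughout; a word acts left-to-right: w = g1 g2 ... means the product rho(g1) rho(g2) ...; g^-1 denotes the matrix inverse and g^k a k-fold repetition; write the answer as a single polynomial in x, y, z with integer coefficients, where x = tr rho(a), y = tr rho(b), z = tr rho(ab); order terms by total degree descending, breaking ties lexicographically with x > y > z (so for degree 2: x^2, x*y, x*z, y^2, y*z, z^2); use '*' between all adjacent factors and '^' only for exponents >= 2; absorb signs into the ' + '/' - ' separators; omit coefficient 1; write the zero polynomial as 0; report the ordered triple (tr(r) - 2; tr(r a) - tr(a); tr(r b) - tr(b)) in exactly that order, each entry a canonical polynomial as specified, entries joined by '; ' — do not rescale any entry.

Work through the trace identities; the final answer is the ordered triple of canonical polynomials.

x^3*y - x^2*z - 2*x*y + z - 2; x^4*y - x^3*z - 3*x^2*y + 2*x*z - x + y; x^2*y*z - x*y^2 - x*z^2 + x - y

trace(a^2) = trace(a) trace(a) - trace(1)  (reduce the a square) = x^2 - 2
use: trace(a^3) = trace(a) trace(a^2) - trace(a)  (reduce the a square) = x^3 - 3*x
apply: trace(a b a) = trace(a) trace(b a) - trace(b)  (reduce the a square) = x*z - y
use: trace(a^3 b) = trace(a) trace(a b a) - trace(a b)  (reduce the a square) = x^2*z - x*y - z
apply: trace(a b^-1 a^2) = trace(a^3) trace(b) - trace(a^3 b)  (eliminate b^-1) = x^3*y - x^2*z - 2*x*y + z
trace(a^4) = trace(a) trace(a^3) - trace(a^2)  (reduce the a square) = x^4 - 4*x^2 + 2
use: trace(a^4 b) = trace(a) trace(b a^3) - trace(b a^2)  (reduce the a square) = x^3*z - x^2*y - 2*x*z + y
trace(a b^-1 a^3) = trace(a^4) trace(b) - trace(a^4 b)  (eliminate b^-1) = x^4*y - x^3*z - 3*x^2*y + 2*x*z + y
apply: trace(b a b a) = trace(b a) trace(b a) - trace(1)   [split at a repeated b] = z^2 - 2
use: trace(b a b) = trace(b) trace(a b) - trace(a)   [square of b] = y*z - x
apply: trace(a^2 b a b) = trace(a) trace(b a b a) - trace(b a b)   [square of a] = x*z^2 - y*z - x
use: trace(a b^-1 a^2 b) = trace(a^2 b a) trace(b) - trace(a^2 b a b)   [inverse elimination on b] = x^2*y*z - x*y^2 - x*z^2 + x
assemble the triple (trace(r) - 2; trace(r a) - x; trace(r b) - y)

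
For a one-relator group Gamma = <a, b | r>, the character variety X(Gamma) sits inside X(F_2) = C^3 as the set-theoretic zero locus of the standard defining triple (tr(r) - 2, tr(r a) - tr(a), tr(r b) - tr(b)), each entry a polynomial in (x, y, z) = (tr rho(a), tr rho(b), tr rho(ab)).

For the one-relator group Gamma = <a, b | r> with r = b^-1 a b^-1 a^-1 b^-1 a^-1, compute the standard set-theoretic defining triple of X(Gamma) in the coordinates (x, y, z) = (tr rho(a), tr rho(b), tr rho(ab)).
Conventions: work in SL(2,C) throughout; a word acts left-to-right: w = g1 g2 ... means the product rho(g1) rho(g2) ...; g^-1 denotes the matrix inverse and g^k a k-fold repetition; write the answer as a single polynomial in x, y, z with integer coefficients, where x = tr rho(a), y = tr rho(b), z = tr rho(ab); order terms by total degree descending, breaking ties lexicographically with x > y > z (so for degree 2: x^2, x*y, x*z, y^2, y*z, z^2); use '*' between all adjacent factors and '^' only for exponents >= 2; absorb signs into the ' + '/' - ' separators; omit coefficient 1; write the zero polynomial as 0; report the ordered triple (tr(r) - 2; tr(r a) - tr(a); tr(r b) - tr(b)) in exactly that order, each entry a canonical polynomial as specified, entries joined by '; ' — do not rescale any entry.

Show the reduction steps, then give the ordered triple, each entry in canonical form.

x*y*z^2 - x^2*z - z^3 - x*y + 3*z - 2; x*y^2*z - x^2*y - y*z^2 - x + y; y*z - x - y

tr(b^-1) = tr(b) = y
tr(b^-1 a) = tr(a)*tr(b) - tr(a b) = x*y - z
tr(b^-1 a^-1) = tr(b^-1)*tr(a) - tr(b^-1 a) = z
tr(b^-1 a^-1 b^-1) = tr(b^-1 a^-1)*tr(b) - tr(b^-1 a^-1 b) = y*z - x
tr(b a b a) = tr(b a)*tr(b a) - tr(1)   [split at repeated b] = z^2 - 2
tr(a^-1 b a b) = tr(b a b)*tr(a) - tr(b a b a) = x*y*z - x^2 - z^2 + 2
tr(a b a^-2 b) = tr(a^-1 b a b)*tr(a) - tr(a^-1 b a b a) = x^2*y*z - x^3 - x*z^2 - y*z + 3*x
tr(a^-1 b^-1 a b a^-1) = tr(a b a^-2)*tr(b) - tr(a b a^-2 b) = -x^2*y*z + x^3 + x*y^2 + x*z^2 - 3*x
tr(b^2) = tr(b)*tr(b) - tr(1) = y^2 - 2
tr(b a b^2) = tr(b)*tr(b a b) - tr(b a) = y^2*z - x*y - z
tr(a b a) = tr(a)*tr(b a) - tr(b) = x*z - y
tr(b a b^2 a) = tr(b)*tr(a b a b) - tr(a b a) = y*z^2 - x*z - y
tr(a b^2 a^-1 b) = tr(b a b^2)*tr(a) - tr(b a b^2 a) = x*y^2*z - x^2*y - y*z^2 + y
tr(b a^-1 b^-1 a b) = tr(a b^2 a^-1)*tr(b) - tr(a b^2 a^-1 b) = -x*y^2*z + x^2*y + y^3 + y*z^2 - 3*y
tr(b a b a b a) = tr(a b)*tr(a b a b) - tr(a^-1 b^-1)   [split at repeated a] = z^3 - 3*z
tr(a b a b a^-1 b) = tr(b a b a b)*tr(a) - tr(b a b a b a) = x*y*z^2 - x^2*z - z^3 - x*y + 3*z
tr(b a^-1 b^-1 a b a) = tr(a b a b a^-1)*tr(b) - tr(a b a b a^-1 b) = -x*y*z^2 + x^2*z + y^2*z + z^3 - 3*z
tr(a^-1 b^-1 a b a^-1 b) = tr(b a^-1 b^-1 a b)*tr(a) - tr(b a^-1 b^-1 a b a) = -x^2*y^2*z + x^3*y + x*y^3 + 2*x*y*z^2 - x^2*z - y^2*z - z^3 - 3*x*y + 3*z
tr(a^-1 b^-1 a^-1 b^-1 a b) = tr(a^-1 b^-1 a b a^-1)*tr(b) - tr(a^-1 b^-1 a b a^-1 b) = -x*y*z^2 + x^2*z + y^2*z + z^3 - 3*z
tr(b^-1 a b^-1 a^-1 b^-1 a^-1) = tr(a^-1 b^-1 a^-1 b^-1 a)*tr(b) - tr(a^-1 b^-1 a^-1 b^-1 a b) = x*y*z^2 - x^2*z - z^3 - x*y + 3*z
tr(a b^-2) = tr(a b^-1)*tr(b) - tr(a) = x*y^2 - y*z - x
tr(b^-2 a b^-1) = tr(a b^-2)*tr(b) - tr(a b^-1) = x*y^3 - y^2*z - 2*x*y + z
tr(a^2) = tr(a)*tr(a) - tr(1) = x^2 - 2
tr(a b^-1 a) = tr(a^2)*tr(b) - tr(a^2 b) = x^2*y - x*z - y
tr(a b^-1 a b) = tr(a b a)*tr(b) - tr(a b a b) = x*y*z - y^2 - z^2 + 2
tr(a b^-1 a b^-1) = tr(a b^-1 a)*tr(b) - tr(a b^-1 a b) = x^2*y^2 - 2*x*y*z + z^2 - 2
tr(b^-2 a b^-1 a) = tr(a b^-1 a b^-1)*tr(b) - tr(a b^-1 a) = x^2*y^3 - 2*x*y^2*z - x^2*y + y*z^2 + x*z - y
tr(b^-1 a b^-1 a^-1 b^-1) = tr(b^-2 a b^-1)*tr(a) - tr(b^-2 a b^-1 a) = x*y^2*z - x^2*y - y*z^2 + y
assemble the triple (tr(r) - 2; tr(r a) - x; tr(r b) - y)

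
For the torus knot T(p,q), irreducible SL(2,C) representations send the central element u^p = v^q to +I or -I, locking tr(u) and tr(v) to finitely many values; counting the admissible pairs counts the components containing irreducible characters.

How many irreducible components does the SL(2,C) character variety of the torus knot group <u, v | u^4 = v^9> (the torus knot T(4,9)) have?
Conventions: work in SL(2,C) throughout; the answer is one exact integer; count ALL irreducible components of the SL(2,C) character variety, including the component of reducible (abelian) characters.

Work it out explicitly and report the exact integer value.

For T(4,9): irreducibility forces the central element u^4 = v^9 to one of +I, -I.
On an irreducible component, tr(u) is locked at 2*cos(pi*alpha/4) for some alpha in 1..3, and tr(v) at 2*cos(pi*beta/9) for some beta in 1..8.
u^4 = (-1)^alpha I and v^9 = (-1)^beta I must agree, so alpha and beta have equal parity.
count pairs: odd alpha (2 choices) x odd beta (4), plus even alpha (1) x even beta (4): 2*4 + 1*4 = 12.
components with irreducible characters: 12; plus the single component of reducible (abelian) characters: total 13.

13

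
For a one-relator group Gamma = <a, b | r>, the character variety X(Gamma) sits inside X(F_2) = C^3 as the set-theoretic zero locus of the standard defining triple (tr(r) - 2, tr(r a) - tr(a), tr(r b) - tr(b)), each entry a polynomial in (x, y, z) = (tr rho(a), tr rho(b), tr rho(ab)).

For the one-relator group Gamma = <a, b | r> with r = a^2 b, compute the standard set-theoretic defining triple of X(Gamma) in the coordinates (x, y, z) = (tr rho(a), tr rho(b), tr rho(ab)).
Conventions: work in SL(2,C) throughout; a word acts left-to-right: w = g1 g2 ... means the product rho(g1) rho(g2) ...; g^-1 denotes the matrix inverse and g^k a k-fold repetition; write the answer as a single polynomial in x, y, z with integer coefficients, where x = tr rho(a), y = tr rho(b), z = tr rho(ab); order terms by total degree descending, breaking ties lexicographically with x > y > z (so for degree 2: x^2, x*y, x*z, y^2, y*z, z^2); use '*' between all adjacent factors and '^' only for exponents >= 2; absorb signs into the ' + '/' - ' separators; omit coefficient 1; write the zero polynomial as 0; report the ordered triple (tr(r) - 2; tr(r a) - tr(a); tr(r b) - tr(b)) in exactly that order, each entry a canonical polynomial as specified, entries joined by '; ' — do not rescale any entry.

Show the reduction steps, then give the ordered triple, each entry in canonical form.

tr(a^2 b) = tr(a) * tr(b a) - tr(b) = x*z - y
tr(a^2 b a) = tr(a) * tr(b a^2) - tr(b a) = x^2*z - x*y - z
tr(a^2) = tr(a) * tr(a) - tr(1) = x^2 - 2
tr(a^2 b^2) = tr(b) * tr(a^2 b) - tr(a^2) = x*y*z - x^2 - y^2 + 2
assemble the triple (tr(r) - 2; tr(r a) - x; tr(r b) - y)

x*z - y - 2; x^2*z - x*y - x - z; x*y*z - x^2 - y^2 - y + 2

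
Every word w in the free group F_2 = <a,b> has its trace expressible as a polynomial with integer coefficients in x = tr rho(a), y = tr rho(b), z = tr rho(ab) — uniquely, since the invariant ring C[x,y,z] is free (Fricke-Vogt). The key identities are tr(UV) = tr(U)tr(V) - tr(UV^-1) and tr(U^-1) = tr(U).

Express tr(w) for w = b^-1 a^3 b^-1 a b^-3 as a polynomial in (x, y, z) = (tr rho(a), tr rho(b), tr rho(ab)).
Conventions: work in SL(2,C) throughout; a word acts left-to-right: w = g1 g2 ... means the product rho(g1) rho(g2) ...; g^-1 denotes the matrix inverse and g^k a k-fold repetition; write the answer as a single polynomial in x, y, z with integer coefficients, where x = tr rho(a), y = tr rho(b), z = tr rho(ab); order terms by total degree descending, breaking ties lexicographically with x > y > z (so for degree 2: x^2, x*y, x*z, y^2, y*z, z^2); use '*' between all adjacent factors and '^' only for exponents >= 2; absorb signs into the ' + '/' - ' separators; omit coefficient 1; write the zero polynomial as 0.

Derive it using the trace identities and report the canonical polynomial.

trace(a^2) = trace(a) * trace(a) - trace(1) = x^2 - 2
reduce: trace(a^3) = trace(a) * trace(a^2) - trace(a) = x^3 - 3*x
trace(a^4) = trace(a) * trace(a^3) - trace(a^2) = x^4 - 4*x^2 + 2
so trace(a b a) = trace(a) * trace(b a) - trace(b) = x*z - y
trace(a^2 b a) = trace(a) * trace(a b a) - trace(a b) = x^2*z - x*y - z
trace(a^4 b) = trace(a) * trace(a^2 b a) - trace(a^2 b) = x^3*z - x^2*y - 2*x*z + y
trace(a b^-1 a^3) = trace(a^4) * trace(b) - trace(a^4 b) = x^4*y - x^3*z - 3*x^2*y + 2*x*z + y
trace(b a b a) = trace(b a) * trace(b a) - trace(1) = z^2 - 2
trace(b a b) = trace(b) * trace(a b) - trace(a) = y*z - x
reduce: trace(b a b a^2) = trace(a) * trace(b a b a) - trace(b a b) = x*z^2 - y*z - x
trace(a^3 b a b) = trace(a) * trace(b a b a^2) - trace(b a b a) = x^2*z^2 - x*y*z - x^2 - z^2 + 2
reduce: trace(a b^-1 a^3 b) = trace(a^3 b a) * trace(b) - trace(a^3 b a b) = x^3*y*z - x^2*y^2 - x^2*z^2 - x*y*z + x^2 + y^2 + z^2 - 2
trace(a^3 b^-1 a b^-1) = trace(a b^-1 a^3) * trace(b) - trace(a b^-1 a^3 b) = x^4*y^2 - 2*x^3*y*z - 2*x^2*y^2 + x^2*z^2 + 3*x*y*z - x^2 - z^2 + 2
trace(b^-1 a^3 b^-1 a b^-1) = trace(a^3 b^-1 a b^-1) * trace(b) - trace(a^3 b^-1 a) = x^4*y^3 - 2*x^3*y^2*z - x^4*y - 2*x^2*y^3 + x^2*y*z^2 + x^3*z + 3*x*y^2*z + 2*x^2*y - y*z^2 - 2*x*z + y
reduce: trace(b^-3 a^3 b^-1 a) = trace(b^-1 a^3 b^-1 a b^-1) * trace(b) - trace(b^-1 a^3 b^-1 a) = x^4*y^4 - 2*x^3*y^3*z - 2*x^4*y^2 - 2*x^2*y^4 + x^2*y^2*z^2 + 3*x^3*y*z + 3*x*y^3*z + 4*x^2*y^2 - x^2*z^2 - y^2*z^2 - 5*x*y*z + x^2 + y^2 + z^2 - 2
trace(b^-1 a^3 b^-1 a b^-3) = trace(b^-3 a^3 b^-1 a) * trace(b) - trace(b^-3 a^3 b^-1 a b) = x^4*y^5 - 2*x^3*y^4*z - 3*x^4*y^3 - 2*x^2*y^5 + x^2*y^3*z^2 + 5*x^3*y^2*z + 3*x*y^4*z + x^4*y + 6*x^2*y^3 - 2*x^2*y*z^2 - y^3*z^2 - x^3*z - 8*x*y^2*z - x^2*y + y^3 + 2*y*z^2 + 2*x*z - 3*y

x^4*y^5 - 2*x^3*y^4*z - 3*x^4*y^3 - 2*x^2*y^5 + x^2*y^3*z^2 + 5*x^3*y^2*z + 3*x*y^4*z + x^4*y + 6*x^2*y^3 - 2*x^2*y*z^2 - y^3*z^2 - x^3*z - 8*x*y^2*z - x^2*y + y^3 + 2*y*z^2 + 2*x*z - 3*y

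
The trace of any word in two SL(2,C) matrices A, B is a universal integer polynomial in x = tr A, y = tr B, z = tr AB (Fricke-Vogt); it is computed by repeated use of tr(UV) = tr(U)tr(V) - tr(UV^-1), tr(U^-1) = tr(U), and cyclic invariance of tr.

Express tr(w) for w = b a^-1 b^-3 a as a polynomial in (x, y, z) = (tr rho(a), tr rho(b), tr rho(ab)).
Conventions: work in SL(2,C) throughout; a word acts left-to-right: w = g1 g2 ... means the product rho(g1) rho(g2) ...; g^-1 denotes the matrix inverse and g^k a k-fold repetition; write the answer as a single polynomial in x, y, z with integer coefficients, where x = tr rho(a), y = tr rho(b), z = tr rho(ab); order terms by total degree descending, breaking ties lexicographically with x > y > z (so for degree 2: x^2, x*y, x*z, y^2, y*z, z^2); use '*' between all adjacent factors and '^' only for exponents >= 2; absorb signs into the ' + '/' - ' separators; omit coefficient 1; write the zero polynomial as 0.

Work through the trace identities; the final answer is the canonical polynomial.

tr(b^-1 a) = tr(a) * tr(b) - tr(a b)   [inverse elimination on b] = x*y - z
so tr(b^-2 a) = tr(b^-1 a) * tr(b) - tr(b^-1 a b)   [inverse elimination on b] = x*y^2 - y*z - x
reduce: tr(a b a) = tr(a) * tr(b a) - tr(b)   [square of a] = x*z - y
tr(a b a b) = tr(a b) * tr(a b) - tr(1)   [split at a repeated a] = z^2 - 2
so tr(a b a b^-1) = tr(a b a) * tr(b) - tr(a b a b)   [inverse elimination on b] = x*y*z - y^2 - z^2 + 2
reduce: tr(b^-2 a b a) = tr(a b a b^-1) * tr(b) - tr(a b a)   [inverse elimination on b] = x*y^2*z - y^3 - y*z^2 - x*z + 3*y
so tr(b^-3 a b a) = tr(b^-2 a b a) * tr(b) - tr(b^-2 a b a b)   [inverse elimination on b] = x*y^3*z - y^4 - y^2*z^2 - 2*x*y*z + 4*y^2 + z^2 - 2
so tr(b a^-1 b^-3 a) = tr(b^-3 a b) * tr(a) - tr(b^-3 a b a)   [inverse elimination on a] = -x*y^3*z + x^2*y^2 + y^4 + y^2*z^2 + x*y*z - x^2 - 4*y^2 - z^2 + 2

-x*y^3*z + x^2*y^2 + y^4 + y^2*z^2 + x*y*z - x^2 - 4*y^2 - z^2 + 2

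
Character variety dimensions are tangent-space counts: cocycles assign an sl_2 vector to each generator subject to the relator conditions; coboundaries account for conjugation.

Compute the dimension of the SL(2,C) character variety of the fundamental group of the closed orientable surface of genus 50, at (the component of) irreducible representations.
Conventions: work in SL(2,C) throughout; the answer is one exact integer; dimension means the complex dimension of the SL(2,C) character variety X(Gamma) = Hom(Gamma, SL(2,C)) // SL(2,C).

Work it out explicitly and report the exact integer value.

Gamma = pi_1(Sigma_50) = < a_1, b_1, ..., a_50, b_50 | prod [a_i, b_i] > has 2g = 100 generators and 1 relator.
Unconstrained cocycle data is one sl_2 vector per generator (300 dimensions), cut by the relator condition d_2(z) = 0.
H^2 = coker(d_2) is dual to H^0 = 0 at irreducible rho (Poincare duality), so d_2 is onto: dim Z^1 = 297.
dim B^1 = 3 (coboundaries, injective at irreducible rho).
dim H^1 = 297 - 3 = 294 = dim X.

294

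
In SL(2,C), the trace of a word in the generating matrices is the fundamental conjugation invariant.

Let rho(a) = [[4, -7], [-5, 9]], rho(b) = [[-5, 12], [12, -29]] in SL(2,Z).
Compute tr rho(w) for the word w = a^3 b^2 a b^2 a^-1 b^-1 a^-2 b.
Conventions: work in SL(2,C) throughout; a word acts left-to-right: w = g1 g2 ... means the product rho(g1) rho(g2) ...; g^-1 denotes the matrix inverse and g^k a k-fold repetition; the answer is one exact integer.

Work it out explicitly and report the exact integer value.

2673309757970077

rho(a) = [[4, -7], [-5, 9]]
... * rho(a) = [[4, -7], [-5, 9]]  ->  [[51, -91], [-65, 116]]
... * rho(a) = [[4, -7], [-5, 9]]  ->  [[659, -1176], [-840, 1499]]
... * rho(b) = [[-5, 12], [12, -29]]  ->  [[-17407, 42012], [22188, -53551]]
... * rho(b) = [[-5, 12], [12, -29]]  ->  [[591179, -1427232], [-753552, 1819235]]
... * rho(a) = [[4, -7], [-5, 9]]  ->  [[9500876, -16983341], [-12110383, 21647979]]
... * rho(b) = [[-5, 12], [12, -29]]  ->  [[-251304472, 606527401], [320327663, -773115987]]
... * rho(b) = [[-5, 12], [12, -29]]  ->  [[8534851172, -20604948293], [-10879030159, 26264295579]]
... * rho(a^-1) = [[9, 7], [5, 4]]  ->  [[-26211080917, -22675834968], [33410206464, 28903971203]]
... * rho(b^-1) = [[-29, -12], [-12, -5]]  ->  [[1032231366209, 427912145844], [-1315743641892, -545442333583]]
... * rho(a^-1) = [[9, 7], [5, 4]]  ->  [[11429643025101, 8937268146839], [-14568904444943, -11391974827576]]
... * rho(a^-1) = [[9, 7], [5, 4]]  ->  [[147553127960104, 115756573763063], [-188080014142367, -147550230424905]]
... * rho(b) = [[-5, 12], [12, -29]]  ->  [[651313245356236, -1586303103607579], [-830202694387025, 2021996512613841]]
tr = 651313245356236 + 2021996512613841 = 2673309757970077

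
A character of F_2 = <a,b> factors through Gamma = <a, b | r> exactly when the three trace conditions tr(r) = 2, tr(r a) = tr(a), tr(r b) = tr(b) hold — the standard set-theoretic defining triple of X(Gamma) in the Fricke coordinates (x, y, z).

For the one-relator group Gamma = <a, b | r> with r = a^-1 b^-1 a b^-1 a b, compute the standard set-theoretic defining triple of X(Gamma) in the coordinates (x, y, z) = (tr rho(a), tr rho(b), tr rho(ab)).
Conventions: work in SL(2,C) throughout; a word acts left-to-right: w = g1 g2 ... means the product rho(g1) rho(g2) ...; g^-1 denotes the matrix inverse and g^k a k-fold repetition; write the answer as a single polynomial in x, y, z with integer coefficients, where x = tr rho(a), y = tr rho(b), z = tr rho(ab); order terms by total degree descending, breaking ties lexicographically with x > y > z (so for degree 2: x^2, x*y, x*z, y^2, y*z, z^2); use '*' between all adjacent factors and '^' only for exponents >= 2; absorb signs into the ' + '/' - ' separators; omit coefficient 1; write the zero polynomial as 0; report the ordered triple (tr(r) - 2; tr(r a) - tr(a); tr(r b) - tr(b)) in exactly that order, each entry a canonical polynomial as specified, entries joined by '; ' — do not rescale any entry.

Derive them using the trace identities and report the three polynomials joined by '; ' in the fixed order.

-x^2*y^2*z + x^3*y + x*y^3 + 2*x*y*z^2 - x^2*z - y^2*z - z^3 - 3*x*y + 3*z - 2; x^2*y - x*z - x - y; -x^2*y^3*z + x^3*y^2 + x*y^4 + 2*x*y^2*z^2 - x^2*y*z - y^3*z - y*z^3 - 4*x*y^2 + 4*y*z + x - y

tr(b^2 a) = tr(b) * tr(a b) - tr(a) = y*z - x
tr(b^2) = tr(b) * tr(b) - tr(1) = y^2 - 2
tr(b a^2 b) = tr(a) * tr(b^2 a) - tr(b^2) = x*y*z - x^2 - y^2 + 2
tr(b a b a) = tr(b a) * tr(b a) - tr(1)   [split at repeated b] = z^2 - 2
tr(b a^2 b a) = tr(a) * tr(b a b a) - tr(b a b) = x*z^2 - y*z - x
tr(a b a^-1 b a) = tr(b a^2 b) * tr(a) - tr(b a^2 b a) = x^2*y*z - x^3 - x*y^2 - x*z^2 + y*z + 3*x
tr(a b a) = tr(a) * tr(b a) - tr(b) = x*z - y
tr(b a b a b) = tr(b) * tr(a b a b) - tr(a b a) = y*z^2 - x*z - y
tr(b a b a b a) = tr(b a b a) * tr(b a) - tr(a b)   [split at repeated b] = z^3 - 3*z
tr(a b a^-1 b a b) = tr(b a b a b) * tr(a) - tr(b a b a b a) = x*y*z^2 - x^2*z - z^3 - x*y + 3*z
tr(a b^-1 a b a^-1 b) = tr(a b a^-1 b a) * tr(b) - tr(a b a^-1 b a b) = x^2*y^2*z - x^3*y - x*y^3 - 2*x*y*z^2 + x^2*z + y^2*z + z^3 + 4*x*y - 3*z
tr(a^-1 b^-1 a b^-1 a b) = tr(a b^-1 a b a^-1) * tr(b) - tr(a b^-1 a b a^-1 b) = -x^2*y^2*z + x^3*y + x*y^3 + 2*x*y*z^2 - x^2*z - y^2*z - z^3 - 3*x*y + 3*z
tr(a^2) = tr(a) * tr(a) - tr(1) = x^2 - 2
tr(a b^-1 a) = tr(a^2) * tr(b) - tr(a^2 b) = x^2*y - x*z - y
tr(a b^3 a) = tr(b) * tr(a^2 b^2) - tr(a^2 b)  (reduce the b square) = x*y^2*z - x^2*y - y^3 - x*z + 3*y
tr(a b^3 a b) = tr(b) * tr(b a b a b) - tr(b a b a)  (reduce the b square) = y^2*z^2 - x*y*z - y^2 - z^2 + 2
tr(b a b^-1 a b^2) = tr(a b^3 a) * tr(b) - tr(a b^3 a b)  (eliminate b^-1) = x*y^3*z - x^2*y^2 - y^4 - y^2*z^2 + 4*y^2 + z^2 - 2
tr(b^2 a b) = tr(b) * tr(b a b) - tr(b a)  (reduce the b square) = y^2*z - x*y - z
tr(a b^2 a b a) = tr(a) * tr(b^2 a b a) - tr(b^2 a b)  (reduce the a square) = x*y*z^2 - x^2*z - y^2*z + z
tr(a b^2 a b a b) = tr(b) * tr(a b a b a b) - tr(a b a b a)  (reduce the b square) = y*z^3 - x*z^2 - 2*y*z + x
tr(b a b^-1 a b^2 a) = tr(a b^2 a b a) * tr(b) - tr(a b^2 a b a b)  (eliminate b^-1) = x*y^2*z^2 - x^2*y*z - y^3*z - y*z^3 + x*z^2 + 3*y*z - x
tr(a b^-1 a b^2 a^-1 b) = tr(b a b^-1 a b^2) * tr(a) - tr(b a b^-1 a b^2 a)  (eliminate a^-1) = x^2*y^3*z - x^3*y^2 - x*y^4 - 2*x*y^2*z^2 + x^2*y*z + y^3*z + y*z^3 + 4*x*y^2 - 3*y*z - x
tr(a^-1 b^-1 a b^-1 a b^2) = tr(a b^-1 a b^2 a^-1) * tr(b) - tr(a b^-1 a b^2 a^-1 b)  (eliminate b^-1) = -x^2*y^3*z + x^3*y^2 + x*y^4 + 2*x*y^2*z^2 - x^2*y*z - y^3*z - y*z^3 - 4*x*y^2 + 4*y*z + x
assemble the triple (tr(r) - 2; tr(r a) - x; tr(r b) - y)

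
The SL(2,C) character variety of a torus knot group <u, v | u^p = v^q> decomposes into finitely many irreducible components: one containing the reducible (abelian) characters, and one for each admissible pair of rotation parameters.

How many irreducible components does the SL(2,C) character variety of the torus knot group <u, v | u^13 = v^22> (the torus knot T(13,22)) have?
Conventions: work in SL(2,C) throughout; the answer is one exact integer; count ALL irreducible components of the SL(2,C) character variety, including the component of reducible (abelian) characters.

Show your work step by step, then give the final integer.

127

In the torus knot group T(13,22), u^13 = v^22 is central, so an irreducible representation sends it to +I or -I (Schur).
So on each irreducible component the traces are pinned: tr(u) = 2*cos(pi*alpha/13) with 1 <= alpha <= 12, tr(v) = 2*cos(pi*beta/22) with 1 <= beta <= 21.
u^13 = (-1)^alpha I and v^22 = (-1)^beta I must agree, so alpha and beta have equal parity.
Counting: 6 odd alphas x 11 odd betas + 6 even alphas x 10 even betas = 66 + 60 = 126.
components with irreducible characters: 126; plus the single component of reducible (abelian) characters: total 127.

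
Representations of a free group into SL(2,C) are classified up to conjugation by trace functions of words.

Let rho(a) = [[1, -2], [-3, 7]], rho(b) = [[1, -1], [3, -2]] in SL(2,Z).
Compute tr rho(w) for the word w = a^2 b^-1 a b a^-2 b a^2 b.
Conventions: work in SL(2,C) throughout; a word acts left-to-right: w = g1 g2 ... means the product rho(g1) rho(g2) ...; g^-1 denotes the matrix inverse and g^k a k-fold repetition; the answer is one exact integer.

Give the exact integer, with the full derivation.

12482072

rho(a) = [[1, -2], [-3, 7]]
... * rho(a) = [[1, -2], [-3, 7]]  ->  [[7, -16], [-24, 55]]
... * rho(b^-1) = [[-2, 1], [-3, 1]]  ->  [[34, -9], [-117, 31]]
... * rho(a) = [[1, -2], [-3, 7]]  ->  [[61, -131], [-210, 451]]
... * rho(b) = [[1, -1], [3, -2]]  ->  [[-332, 201], [1143, -692]]
... * rho(a^-1) = [[7, 2], [3, 1]]  ->  [[-1721, -463], [5925, 1594]]
... * rho(a^-1) = [[7, 2], [3, 1]]  ->  [[-13436, -3905], [46257, 13444]]
... * rho(b) = [[1, -1], [3, -2]]  ->  [[-25151, 21246], [86589, -73145]]
... * rho(a) = [[1, -2], [-3, 7]]  ->  [[-88889, 199024], [306024, -685193]]
... * rho(a) = [[1, -2], [-3, 7]]  ->  [[-685961, 1570946], [2361603, -5408399]]
... * rho(b) = [[1, -1], [3, -2]]  ->  [[4026877, -2455931], [-13863594, 8455195]]
tr = 4026877 + 8455195 = 12482072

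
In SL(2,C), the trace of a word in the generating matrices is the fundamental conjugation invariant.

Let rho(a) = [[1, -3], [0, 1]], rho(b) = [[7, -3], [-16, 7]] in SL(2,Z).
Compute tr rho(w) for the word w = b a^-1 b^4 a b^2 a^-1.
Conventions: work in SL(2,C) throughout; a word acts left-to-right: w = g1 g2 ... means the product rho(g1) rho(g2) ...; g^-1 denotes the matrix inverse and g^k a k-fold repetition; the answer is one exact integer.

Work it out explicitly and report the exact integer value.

rho(b) = [[7, -3], [-16, 7]]
... * rho(a^-1) = [[1, 3], [0, 1]]  ->  [[7, 18], [-16, -41]]
... * rho(b) = [[7, -3], [-16, 7]]  ->  [[-239, 105], [544, -239]]
... * rho(b) = [[7, -3], [-16, 7]]  ->  [[-3353, 1452], [7632, -3305]]
... * rho(b) = [[7, -3], [-16, 7]]  ->  [[-46703, 20223], [106304, -46031]]
... * rho(b) = [[7, -3], [-16, 7]]  ->  [[-650489, 281670], [1480624, -641129]]
... * rho(a) = [[1, -3], [0, 1]]  ->  [[-650489, 2233137], [1480624, -5083001]]
... * rho(b) = [[7, -3], [-16, 7]]  ->  [[-40283615, 17583426], [91692384, -40022879]]
... * rho(b) = [[7, -3], [-16, 7]]  ->  [[-563320121, 243934827], [1282212752, -555237305]]
... * rho(a^-1) = [[1, 3], [0, 1]]  ->  [[-563320121, -1446025536], [1282212752, 3291400951]]
tr = -563320121 + 3291400951 = 2728080830

2728080830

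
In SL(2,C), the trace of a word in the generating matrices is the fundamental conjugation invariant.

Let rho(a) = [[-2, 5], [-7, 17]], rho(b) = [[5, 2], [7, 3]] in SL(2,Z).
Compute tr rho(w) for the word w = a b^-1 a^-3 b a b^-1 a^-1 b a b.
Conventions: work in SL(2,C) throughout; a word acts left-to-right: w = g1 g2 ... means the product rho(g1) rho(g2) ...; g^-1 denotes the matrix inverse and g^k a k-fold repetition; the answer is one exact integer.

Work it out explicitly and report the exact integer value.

152158508252

rho(a) = [[-2, 5], [-7, 17]]
... * rho(b^-1) = [[3, -2], [-7, 5]]  ->  [[-41, 29], [-140, 99]]
... * rho(a^-1) = [[17, -5], [7, -2]]  ->  [[-494, 147], [-1687, 502]]
... * rho(a^-1) = [[17, -5], [7, -2]]  ->  [[-7369, 2176], [-25165, 7431]]
... * rho(a^-1) = [[17, -5], [7, -2]]  ->  [[-110041, 32493], [-375788, 110963]]
... * rho(b) = [[5, 2], [7, 3]]  ->  [[-322754, -122603], [-1102199, -418687]]
... * rho(a) = [[-2, 5], [-7, 17]]  ->  [[1503729, -3698021], [5135207, -12628674]]
... * rho(b^-1) = [[3, -2], [-7, 5]]  ->  [[30397334, -21497563], [103806339, -73413784]]
... * rho(a^-1) = [[17, -5], [7, -2]]  ->  [[366271737, -108991544], [1250811275, -372204127]]
... * rho(b) = [[5, 2], [7, 3]]  ->  [[1068417877, 405568842], [3648627486, 1385010169]]
... * rho(a) = [[-2, 5], [-7, 17]]  ->  [[-4975817648, 12236759699], [-16992326155, 41788310303]]
... * rho(b) = [[5, 2], [7, 3]]  ->  [[60778229653, 26758643801], [207556541346, 91380278599]]
tr = 60778229653 + 91380278599 = 152158508252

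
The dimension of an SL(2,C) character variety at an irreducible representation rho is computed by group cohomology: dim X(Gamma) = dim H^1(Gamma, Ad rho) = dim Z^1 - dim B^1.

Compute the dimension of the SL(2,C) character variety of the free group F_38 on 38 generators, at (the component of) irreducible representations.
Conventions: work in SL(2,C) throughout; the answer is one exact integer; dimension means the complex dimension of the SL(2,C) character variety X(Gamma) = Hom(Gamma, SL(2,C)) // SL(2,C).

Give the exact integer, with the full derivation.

111

Gamma = F_38 has 38 generators and no relators.
A cocycle picks one sl_2 vector per generator freely, giving dim Z^1 = 3*38 = 114.
Irreducibility makes the coboundary map sl_2 -> Z^1 injective (trivial centralizer), so dim B^1 = 3.
dim X = dim H^1 = dim Z^1 - dim B^1 = 114 - 3 = 111.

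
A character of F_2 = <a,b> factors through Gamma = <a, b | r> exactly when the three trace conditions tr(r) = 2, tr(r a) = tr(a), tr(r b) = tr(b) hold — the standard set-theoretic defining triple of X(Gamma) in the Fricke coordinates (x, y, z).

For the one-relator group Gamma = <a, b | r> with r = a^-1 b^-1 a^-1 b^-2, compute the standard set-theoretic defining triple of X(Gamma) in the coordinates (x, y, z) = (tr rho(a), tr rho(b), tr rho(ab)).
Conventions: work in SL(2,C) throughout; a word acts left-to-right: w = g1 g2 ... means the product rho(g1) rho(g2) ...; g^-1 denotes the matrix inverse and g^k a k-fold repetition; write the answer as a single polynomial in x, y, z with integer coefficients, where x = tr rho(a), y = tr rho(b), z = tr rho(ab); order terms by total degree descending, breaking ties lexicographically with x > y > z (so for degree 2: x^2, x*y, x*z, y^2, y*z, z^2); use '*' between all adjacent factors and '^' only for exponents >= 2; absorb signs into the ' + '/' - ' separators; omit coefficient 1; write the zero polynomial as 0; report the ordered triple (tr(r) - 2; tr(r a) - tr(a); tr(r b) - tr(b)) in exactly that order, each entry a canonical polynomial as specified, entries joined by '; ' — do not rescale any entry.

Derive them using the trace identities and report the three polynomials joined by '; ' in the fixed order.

so tr(a^-1) = tr(a) = x
tr(a^-1 b) = tr(b) tr(a) - tr(b a) = x*y - z
so tr(a^-1 b^-1) = tr(a^-1) tr(b) - tr(a^-1 b) = z
reduce: tr(b^-1 a^-1 b^-1) = tr(a^-1 b^-1) tr(b) - tr(a^-1) = y*z - x
reduce: tr(b^-2 a^-1 b^-1) = tr(b^-1 a^-1 b^-1) tr(b) - tr(b^-1 a^-1) = y^2*z - x*y - z
tr(b^-1 a b^-1) = tr(b^-1 a) tr(b) - tr(b^-1 a b) = x*y^2 - y*z - x
reduce: tr(b^-1 a b^-2) = tr(b^-1 a b^-1) tr(b) - tr(b^-1 a) = x*y^3 - y^2*z - 2*x*y + z
so tr(a^2) = tr(a) tr(a) - tr(1) = x^2 - 2
tr(a^2 b) = tr(a) tr(b a) - tr(b) = x*z - y
tr(a^2 b^-1) = tr(a^2) tr(b) - tr(a^2 b) = x^2*y - x*z - y
so tr(a b^-2 a) = tr(a^2 b^-1) tr(b) - tr(a^2) = x^2*y^2 - x*y*z - x^2 - y^2 + 2
tr(a b a b) = tr(a b) tr(a b) - tr(1) = z^2 - 2
tr(b^-1 a b a) = tr(a b a) tr(b) - tr(a b a b) = x*y*z - y^2 - z^2 + 2
tr(a b^-2 a b) = tr(b^-1 a b a) tr(b) - tr(b^-1 a b a b) = x*y^2*z - y^3 - y*z^2 - x*z + 3*y
tr(b^-1 a b^-2 a) = tr(a b^-2 a) tr(b) - tr(a b^-2 a b) = x^2*y^3 - 2*x*y^2*z - x^2*y + y*z^2 + x*z - y
tr(b^-2 a^-1 b^-1 a) = tr(b^-1 a b^-2) tr(a) - tr(b^-1 a b^-2 a) = x*y^2*z - x^2*y - y*z^2 + y
reduce: tr(a^-1 b^-1 a^-1 b^-2) = tr(b^-2 a^-1 b^-1) tr(a) - tr(b^-2 a^-1 b^-1 a) = y*z^2 - x*z - y
assemble the triple (tr(r) - 2; tr(r a) - x; tr(r b) - y)

y*z^2 - x*z - y - 2; y^2*z - x*y - x - z; z^2 - y - 2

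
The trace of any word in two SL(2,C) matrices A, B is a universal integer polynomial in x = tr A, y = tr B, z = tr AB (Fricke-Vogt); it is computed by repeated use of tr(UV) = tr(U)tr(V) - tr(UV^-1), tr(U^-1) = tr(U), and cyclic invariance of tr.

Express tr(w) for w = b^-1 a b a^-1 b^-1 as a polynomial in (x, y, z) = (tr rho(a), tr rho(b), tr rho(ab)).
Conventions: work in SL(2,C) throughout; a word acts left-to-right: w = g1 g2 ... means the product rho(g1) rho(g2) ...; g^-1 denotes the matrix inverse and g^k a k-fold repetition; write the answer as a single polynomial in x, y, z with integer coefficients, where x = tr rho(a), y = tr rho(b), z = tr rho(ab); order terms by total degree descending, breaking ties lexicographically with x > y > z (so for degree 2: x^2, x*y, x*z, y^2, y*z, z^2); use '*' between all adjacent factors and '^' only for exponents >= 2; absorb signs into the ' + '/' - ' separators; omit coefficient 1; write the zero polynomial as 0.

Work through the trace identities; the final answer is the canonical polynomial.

trace(a b a) = trace(a)*trace(b a) - trace(b)   [square of a] = x*z - y
trace(a b a b) = trace(b a)*trace(b a) - trace(1)   [split at a repeated b] = z^2 - 2
reduce: trace(b^-1 a b a) = trace(a b a)*trace(b) - trace(a b a b)   [inverse elimination on b] = x*y*z - y^2 - z^2 + 2
trace(a b a^-1 b^-1) = trace(b^-1 a b)*trace(a) - trace(b^-1 a b a)   [inverse elimination on a] = -x*y*z + x^2 + y^2 + z^2 - 2
so trace(b^-1 a b a^-1 b^-1) = trace(a b a^-1 b^-1)*trace(b) - trace(a b a^-1)   [inverse elimination on b] = -x*y^2*z + x^2*y + y^3 + y*z^2 - 3*y

-x*y^2*z + x^2*y + y^3 + y*z^2 - 3*y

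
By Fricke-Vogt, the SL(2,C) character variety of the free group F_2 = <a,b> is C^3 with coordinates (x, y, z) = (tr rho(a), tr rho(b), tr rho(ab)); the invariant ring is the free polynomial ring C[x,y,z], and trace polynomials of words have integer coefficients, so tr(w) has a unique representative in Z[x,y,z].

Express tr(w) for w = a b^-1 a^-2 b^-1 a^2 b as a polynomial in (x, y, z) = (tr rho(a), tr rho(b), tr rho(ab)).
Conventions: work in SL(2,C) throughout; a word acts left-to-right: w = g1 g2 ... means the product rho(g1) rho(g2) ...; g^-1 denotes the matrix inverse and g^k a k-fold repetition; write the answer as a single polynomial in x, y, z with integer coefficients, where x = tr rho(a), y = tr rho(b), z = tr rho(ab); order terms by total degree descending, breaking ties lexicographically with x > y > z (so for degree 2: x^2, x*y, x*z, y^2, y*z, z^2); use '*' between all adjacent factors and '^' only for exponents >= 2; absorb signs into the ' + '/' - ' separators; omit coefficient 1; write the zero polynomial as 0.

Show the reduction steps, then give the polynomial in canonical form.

x^3*y*z^2 - x^4*z - 2*x^2*y^2*z - x^2*z^3 + x^3*y + x*y^3 + x*y*z^2 + 4*x^2*z - 3*x*y - z

trace(a b a) = trace(a) * trace(b a) - trace(b)  (reduce the a square) = x*z - y
trace(a^2 b a) = trace(a) * trace(a b a) - trace(a b)  (reduce the a square) = x^2*z - x*y - z
so trace(b a b a) = trace(b a) * trace(b a) - trace(1)  (split on b) = z^2 - 2
so trace(b a b) = trace(b) * trace(a b) - trace(a)  (reduce the b square) = y*z - x
so trace(a^2 b a b) = trace(a) * trace(b a b a) - trace(b a b)  (reduce the a square) = x*z^2 - y*z - x
trace(b^-1 a^2 b a) = trace(a^2 b a) * trace(b) - trace(a^2 b a b)  (eliminate b^-1) = x^2*y*z - x*y^2 - x*z^2 + x
trace(b^-1 a^2 b a b^-1) = trace(b^-1 a^2 b a) * trace(b) - trace(b^-1 a^2 b a b)  (eliminate b^-1) = x^2*y^2*z - x*y^3 - x*y*z^2 - x^2*z + 2*x*y + z
so trace(a^2 b a^2) = trace(a) * trace(b a^3) - trace(b a^2)  (reduce the a square) = x^3*z - x^2*y - 2*x*z + y
trace(a^2) = trace(a) * trace(a) - trace(1)  (reduce the a square) = x^2 - 2
reduce: trace(b a^2 b) = trace(b) * trace(a^2 b) - trace(a^2)  (reduce the b square) = x*y*z - x^2 - y^2 + 2
trace(a^2 b a^2 b) = trace(a) * trace(b a^2 b a) - trace(b a^2 b)  (reduce the a square) = x^2*z^2 - 2*x*y*z + y^2 - 2
trace(a b^-1 a^2 b a) = trace(a^2 b a^2) * trace(b) - trace(a^2 b a^2 b)  (eliminate b^-1) = x^3*y*z - x^2*y^2 - x^2*z^2 + 2
so trace(a^2 b a b a) = trace(a) * trace(b a b a^2) - trace(b a b a)  (reduce the a square) = x^2*z^2 - x*y*z - x^2 - z^2 + 2
reduce: trace(b a b a b a) = trace(a b) * trace(a b a b) - trace(a^-1 b^-1)  (split on a) = z^3 - 3*z
trace(b a b a b) = trace(b) * trace(a b a b) - trace(a b a)  (reduce the b square) = y*z^2 - x*z - y
trace(a^2 b a b a b) = trace(a) * trace(b a b a b a) - trace(b a b a b)  (reduce the a square) = x*z^3 - y*z^2 - 2*x*z + y
trace(a b^-1 a^2 b a b) = trace(a^2 b a b a) * trace(b) - trace(a^2 b a b a b)  (eliminate b^-1) = x^2*y*z^2 - x*y^2*z - x*z^3 - x^2*y + 2*x*z + y
trace(b^-1 a^2 b a b^-1 a) = trace(a b^-1 a^2 b a) * trace(b) - trace(a b^-1 a^2 b a b)  (eliminate b^-1) = x^3*y^2*z - x^2*y^3 - 2*x^2*y*z^2 + x*y^2*z + x*z^3 + x^2*y - 2*x*z + y
trace(a^-1 b^-1 a^2 b a b^-1) = trace(b^-1 a^2 b a b^-1) * trace(a) - trace(b^-1 a^2 b a b^-1 a)  (eliminate a^-1) = x^2*y*z^2 - x^3*z - x*y^2*z - x*z^3 + x^2*y + 3*x*z - y
reduce: trace(a b^-1 a^-2 b^-1 a^2 b) = trace(a^-1 b^-1 a^2 b a b^-1) * trace(a) - trace(a^-1 b^-1 a^2 b a b^-1 a)  (eliminate a^-1) = x^3*y*z^2 - x^4*z - 2*x^2*y^2*z - x^2*z^3 + x^3*y + x*y^3 + x*y*z^2 + 4*x^2*z - 3*x*y - z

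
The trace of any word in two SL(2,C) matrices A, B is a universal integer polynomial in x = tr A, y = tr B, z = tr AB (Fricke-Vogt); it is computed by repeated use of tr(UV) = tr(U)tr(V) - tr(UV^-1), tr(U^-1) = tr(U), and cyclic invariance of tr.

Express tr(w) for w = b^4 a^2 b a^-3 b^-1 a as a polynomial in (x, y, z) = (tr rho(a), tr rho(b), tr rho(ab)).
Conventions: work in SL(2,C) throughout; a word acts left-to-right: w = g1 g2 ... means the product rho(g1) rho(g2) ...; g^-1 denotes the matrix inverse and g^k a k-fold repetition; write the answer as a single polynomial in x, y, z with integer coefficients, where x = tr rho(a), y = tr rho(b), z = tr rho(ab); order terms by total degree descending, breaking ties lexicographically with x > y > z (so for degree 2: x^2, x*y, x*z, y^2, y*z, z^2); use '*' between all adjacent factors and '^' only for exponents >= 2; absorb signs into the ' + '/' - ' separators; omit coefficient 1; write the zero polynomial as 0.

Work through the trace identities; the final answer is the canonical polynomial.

trace(a^2 b) = trace(a) * trace(b a) - trace(b)  (reduce the a square) = x*z - y
trace(a^2) = trace(a) * trace(a) - trace(1)  (reduce the a square) = x^2 - 2
next, trace(a^2 b^2) = trace(b) * trace(a^2 b) - trace(a^2)  (reduce the b square) = x*y*z - x^2 - y^2 + 2
and trace(b a^2 b^2) = trace(b) * trace(a^2 b^2) - trace(a^2 b)  (reduce the b square) = x*y^2*z - x^2*y - y^3 - x*z + 3*y
trace(a^2 b^4) = trace(b) * trace(b a^2 b^2) - trace(b a^2 b)  (reduce the b square) = x*y^3*z - x^2*y^2 - y^4 - 2*x*y*z + x^2 + 4*y^2 - 2
next, trace(b^4 a^2 b) = trace(b) * trace(a^2 b^4) - trace(a^2 b^3)  (reduce the b square) = x*y^4*z - x^2*y^3 - y^5 - 3*x*y^2*z + 2*x^2*y + 5*y^3 + x*z - 5*y
next, trace(a b a b) = trace(a b) * trace(a b) - trace(1)  (split on a) = z^2 - 2
trace(a b a b^2) = trace(b) * trace(a b a b) - trace(a b a)  (reduce the b square) = y*z^2 - x*z - y
trace(b a b a b^2) = trace(b) * trace(a b a b^2) - trace(a b a b)  (reduce the b square) = y^2*z^2 - x*y*z - y^2 - z^2 + 2
next, trace(b a b^4 a) = trace(b) * trace(b a b a b^2) - trace(b a b a b)  (reduce the b square) = y^3*z^2 - x*y^2*z - y^3 - 2*y*z^2 + x*z + 3*y
next, trace(a b^2) = trace(b) * trace(a b) - trace(a)  (reduce the b square) = y*z - x
trace(a b^3) = trace(b) * trace(a b^2) - trace(a b)  (reduce the b square) = y^2*z - x*y - z
trace(a b^4) = trace(b) * trace(a b^3) - trace(a b^2)  (reduce the b square) = y^3*z - x*y^2 - 2*y*z + x
trace(b a b^4) = trace(b) * trace(a b^4) - trace(a b^3)  (reduce the b square) = y^4*z - x*y^3 - 3*y^2*z + 2*x*y + z
trace(b^4 a^2 b a) = trace(a) * trace(b a b^4 a) - trace(b a b^4)  (reduce the a square) = x*y^3*z^2 - x^2*y^2*z - y^4*z - 2*x*y*z^2 + x^2*z + 3*y^2*z + x*y - z
trace(a^-1 b^4 a^2 b) = trace(b^4 a^2 b) * trace(a) - trace(b^4 a^2 b a)  (eliminate a^-1) = x^2*y^4*z - x^3*y^3 - x*y^5 - x*y^3*z^2 - 2*x^2*y^2*z + y^4*z + 2*x^3*y + 5*x*y^3 + 2*x*y*z^2 - 3*y^2*z - 6*x*y + z
next, trace(b^4 a^2 b a^-2) = trace(a^-1 b^4 a^2 b) * trace(a) - trace(a^-1 b^4 a^2 b a)  (eliminate a^-1) = x^3*y^4*z - x^4*y^3 - x^2*y^5 - x^2*y^3*z^2 - 2*x^3*y^2*z + 2*x^4*y + 6*x^2*y^3 + 2*x^2*y*z^2 + y^5 - 8*x^2*y - 5*y^3 + 5*y
next, trace(b a^3 b^2) = trace(a) * trace(b^3 a^2) - trace(b^3 a)  (reduce the a square) = x^2*y^2*z - x^3*y - x*y^3 - x^2*z - y^2*z + 4*x*y + z
trace(a^3 b) = trace(a) * trace(a b a) - trace(a b)  (reduce the a square) = x^2*z - x*y - z
next, trace(a^3) = trace(a) * trace(a^2) - trace(a)  (reduce the a square) = x^3 - 3*x
next, trace(b a^3 b) = trace(b) * trace(a^3 b) - trace(a^3)  (reduce the b square) = x^2*y*z - x^3 - x*y^2 - y*z + 3*x
trace(a b^4 a^2) = trace(b) * trace(b a^3 b^2) - trace(b a^3 b)  (reduce the b square) = x^2*y^3*z - x^3*y^2 - x*y^4 - 2*x^2*y*z - y^3*z + x^3 + 5*x*y^2 + 2*y*z - 3*x
next, trace(b a b^4 a^2 b) = trace(b) * trace(a b^4 a^2 b) - trace(a b^4 a^2)  (reduce the b square) = x*y^4*z^2 - 2*x^2*y^3*z - y^5*z + x^3*y^2 + x*y^4 - 2*x*y^2*z^2 + 3*x^2*y*z + 4*y^3*z - x^3 - 4*x*y^2 - 3*y*z + 3*x
trace(a b a b a b) = trace(b a b a) * trace(b a) - trace(a b)  (split on b) = z^3 - 3*z
next, trace(a b a b a) = trace(a) * trace(b a b a) - trace(b a b)  (reduce the a square) = x*z^2 - y*z - x
trace(a b a b a b^2) = trace(b) * trace(a b a b a b) - trace(a b a b a)  (reduce the b square) = y*z^3 - x*z^2 - 2*y*z + x
next, trace(b^2 a b a b a b) = trace(b) * trace(a b a b a b^2) - trace(a b a b a b)  (reduce the b square) = y^2*z^3 - x*y*z^2 - 2*y^2*z - z^3 + x*y + 3*z
trace(b a b a b^4 a) = trace(b) * trace(b^2 a b a b a b) - trace(b^2 a b a b a)  (reduce the b square) = y^3*z^3 - x*y^2*z^2 - 2*y^3*z - 2*y*z^3 + x*y^2 + x*z^2 + 5*y*z - x
trace(b a b a b^4) = trace(b) * trace(b a b a b^3) - trace(b a b a b^2)  (reduce the b square) = y^4*z^2 - x*y^3*z - y^4 - 3*y^2*z^2 + 2*x*y*z + 4*y^2 + z^2 - 2
next, trace(b a b^4 a^2 b a) = trace(a) * trace(b a b a b^4 a) - trace(b a b a b^4)  (reduce the a square) = x*y^3*z^3 - x^2*y^2*z^2 - y^4*z^2 - x*y^3*z - 2*x*y*z^3 + x^2*y^2 + x^2*z^2 + y^4 + 3*y^2*z^2 + 3*x*y*z - x^2 - 4*y^2 - z^2 + 2
and trace(a^-1 b a b^4 a^2 b) = trace(b a b^4 a^2 b) * trace(a) - trace(b a b^4 a^2 b a)  (eliminate a^-1) = x^2*y^4*z^2 - 2*x^3*y^3*z - x*y^5*z - x*y^3*z^3 + x^4*y^2 + x^2*y^4 - x^2*y^2*z^2 + y^4*z^2 + 3*x^3*y*z + 5*x*y^3*z + 2*x*y*z^3 - x^4 - 5*x^2*y^2 - x^2*z^2 - y^4 - 3*y^2*z^2 - 6*x*y*z + 4*x^2 + 4*y^2 + z^2 - 2
next, trace(b a b^4 a^2 b a^-2) = trace(a^-1 b a b^4 a^2 b) * trace(a) - trace(a^-1 b a b^4 a^2 b a)  (eliminate a^-1) = x^3*y^4*z^2 - 2*x^4*y^3*z - x^2*y^5*z - x^2*y^3*z^3 + x^5*y^2 + x^3*y^4 - x^3*y^2*z^2 + 3*x^4*y*z + 7*x^2*y^3*z + 2*x^2*y*z^3 + y^5*z - x^5 - 6*x^3*y^2 - x^3*z^2 - 2*x*y^4 - x*y^2*z^2 - 9*x^2*y*z - 4*y^3*z + 5*x^3 + 8*x*y^2 + x*z^2 + 3*y*z - 5*x
trace(a b^4 a^2 b a^-3 b) = trace(b a b^4 a^2 b a^-2) * trace(a) - trace(b a b^4 a^2 b a^-1)  (eliminate a^-1) = x^4*y^4*z^2 - 2*x^5*y^3*z - x^3*y^5*z - x^3*y^3*z^3 + x^6*y^2 + x^4*y^4 - x^4*y^2*z^2 - x^2*y^4*z^2 + 3*x^5*y*z + 9*x^3*y^3*z + 2*x^3*y*z^3 + 2*x*y^5*z + x*y^3*z^3 - x^6 - 7*x^4*y^2 - x^4*z^2 - 3*x^2*y^4 - y^4*z^2 - 12*x^3*y*z - 9*x*y^3*z - 2*x*y*z^3 + 6*x^4 + 13*x^2*y^2 + 2*x^2*z^2 + y^4 + 3*y^2*z^2 + 9*x*y*z - 9*x^2 - 4*y^2 - z^2 + 2
trace(b^4 a^2 b a^-3 b^-1 a) = trace(a b^4 a^2 b a^-3) * trace(b) - trace(a b^4 a^2 b a^-3 b)  (eliminate b^-1) = -x^4*y^4*z^2 + 2*x^5*y^3*z + 2*x^3*y^5*z + x^3*y^3*z^3 - x^6*y^2 - 2*x^4*y^4 + x^4*y^2*z^2 - x^2*y^6 - 3*x^5*y*z - 11*x^3*y^3*z - 2*x^3*y*z^3 - 2*x*y^5*z - x*y^3*z^3 + x^6 + 9*x^4*y^2 + x^4*z^2 + 9*x^2*y^4 + 2*x^2*y^2*z^2 + y^6 + y^4*z^2 + 12*x^3*y*z + 9*x*y^3*z + 2*x*y*z^3 - 6*x^4 - 21*x^2*y^2 - 2*x^2*z^2 - 6*y^4 - 3*y^2*z^2 - 9*x*y*z + 9*x^2 + 9*y^2 + z^2 - 2

-x^4*y^4*z^2 + 2*x^5*y^3*z + 2*x^3*y^5*z + x^3*y^3*z^3 - x^6*y^2 - 2*x^4*y^4 + x^4*y^2*z^2 - x^2*y^6 - 3*x^5*y*z - 11*x^3*y^3*z - 2*x^3*y*z^3 - 2*x*y^5*z - x*y^3*z^3 + x^6 + 9*x^4*y^2 + x^4*z^2 + 9*x^2*y^4 + 2*x^2*y^2*z^2 + y^6 + y^4*z^2 + 12*x^3*y*z + 9*x*y^3*z + 2*x*y*z^3 - 6*x^4 - 21*x^2*y^2 - 2*x^2*z^2 - 6*y^4 - 3*y^2*z^2 - 9*x*y*z + 9*x^2 + 9*y^2 + z^2 - 2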